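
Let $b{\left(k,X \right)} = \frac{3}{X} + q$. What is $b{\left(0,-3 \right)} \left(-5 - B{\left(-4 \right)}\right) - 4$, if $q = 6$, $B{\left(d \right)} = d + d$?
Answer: $11$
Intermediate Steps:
$B{\left(d \right)} = 2 d$
$b{\left(k,X \right)} = 6 + \frac{3}{X}$ ($b{\left(k,X \right)} = \frac{3}{X} + 6 = 6 + \frac{3}{X}$)
$b{\left(0,-3 \right)} \left(-5 - B{\left(-4 \right)}\right) - 4 = \left(6 + \frac{3}{-3}\right) \left(-5 - 2 \left(-4\right)\right) - 4 = \left(6 + 3 \left(- \frac{1}{3}\right)\right) \left(-5 - -8\right) - 4 = \left(6 - 1\right) \left(-5 + 8\right) - 4 = 5 \cdot 3 - 4 = 15 - 4 = 11$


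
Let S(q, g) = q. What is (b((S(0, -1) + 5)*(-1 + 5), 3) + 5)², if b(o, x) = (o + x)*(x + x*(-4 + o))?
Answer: 1387684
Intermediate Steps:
(b((S(0, -1) + 5)*(-1 + 5), 3) + 5)² = (3*(((0 + 5)*(-1 + 5))² - 3*(0 + 5)*(-1 + 5) - 3*3 + ((0 + 5)*(-1 + 5))*3) + 5)² = (3*((5*4)² - 15*4 - 9 + (5*4)*3) + 5)² = (3*(20² - 3*20 - 9 + 20*3) + 5)² = (3*(400 - 60 - 9 + 60) + 5)² = (3*391 + 5)² = (1173 + 5)² = 1178² = 1387684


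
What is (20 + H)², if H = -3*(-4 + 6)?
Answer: 196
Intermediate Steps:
H = -6 (H = -3*2 = -6)
(20 + H)² = (20 - 6)² = 14² = 196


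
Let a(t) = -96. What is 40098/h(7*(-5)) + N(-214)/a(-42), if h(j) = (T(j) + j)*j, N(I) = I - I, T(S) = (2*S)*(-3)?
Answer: -40098/6125 ≈ -6.5466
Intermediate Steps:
T(S) = -6*S
N(I) = 0
h(j) = -5*j² (h(j) = (-6*j + j)*j = (-5*j)*j = -5*j²)
40098/h(7*(-5)) + N(-214)/a(-42) = 40098/((-5*(7*(-5))²)) + 0/(-96) = 40098/((-5*(-35)²)) + 0*(-1/96) = 40098/((-5*1225)) + 0 = 40098/(-6125) + 0 = 40098*(-1/6125) + 0 = -40098/6125 + 0 = -40098/6125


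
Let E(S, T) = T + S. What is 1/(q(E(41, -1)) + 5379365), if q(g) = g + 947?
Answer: 1/5380352 ≈ 1.8586e-7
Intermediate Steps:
E(S, T) = S + T
q(g) = 947 + g
1/(q(E(41, -1)) + 5379365) = 1/((947 + (41 - 1)) + 5379365) = 1/((947 + 40) + 5379365) = 1/(987 + 5379365) = 1/5380352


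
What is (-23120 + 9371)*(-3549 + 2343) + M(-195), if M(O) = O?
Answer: 16581099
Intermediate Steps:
(-23120 + 9371)*(-3549 + 2343) + M(-195) = (-23120 + 9371)*(-3549 + 2343) - 195 = -13749*(-1206) - 195 = 16581294 - 195 = 16581099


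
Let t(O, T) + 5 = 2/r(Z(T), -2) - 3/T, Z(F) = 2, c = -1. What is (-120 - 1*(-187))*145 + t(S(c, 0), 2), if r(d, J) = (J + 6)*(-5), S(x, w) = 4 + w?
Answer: 48542/5 ≈ 9708.4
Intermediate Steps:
r(d, J) = -30 - 5*J (r(d, J) = (6 + J)*(-5) = -30 - 5*J)
t(O, T) = -51/10 - 3/T (t(O, T) = -5 + (2/(-30 - 5*(-2)) - 3/T) = -5 + (2/(-30 + 10) - 3/T) = -5 + (2/(-20) - 3/T) = -5 + (2*(-1/20) - 3/T) = -5 + (-1/10 - 3/T) = -51/10 - 3/T)
(-120 - 1*(-187))*145 + t(S(c, 0), 2) = (-120 - 1*(-187))*145 + (-51/10 - 3/2) = (-120 + 187)*145 + (-51/10 - 3*1/2) = 67*145 + (-51/10 - 3/2) = 9715 - 33/5 = 48542/5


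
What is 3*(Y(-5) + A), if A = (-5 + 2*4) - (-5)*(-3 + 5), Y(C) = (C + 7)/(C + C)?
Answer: 192/5 ≈ 38.400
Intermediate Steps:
Y(C) = (7 + C)/(2*C) (Y(C) = (7 + C)/((2*C)) = (7 + C)*(1/(2*C)) = (7 + C)/(2*C))
A = 13 (A = (-5 + 8) - (-5)*2 = 3 - 1*(-10) = 3 + 10 = 13)
3*(Y(-5) + A) = 3*((½)*(7 - 5)/(-5) + 13) = 3*((½)*(-⅕)*2 + 13) = 3*(-⅕ + 13) = 3*(64/5) = 192/5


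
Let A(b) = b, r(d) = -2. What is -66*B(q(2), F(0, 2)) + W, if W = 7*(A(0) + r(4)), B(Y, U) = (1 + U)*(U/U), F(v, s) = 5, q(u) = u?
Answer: -410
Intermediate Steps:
B(Y, U) = 1 + U (B(Y, U) = (1 + U)*1 = 1 + U)
W = -14 (W = 7*(0 - 2) = 7*(-2) = -14)
-66*B(q(2), F(0, 2)) + W = -66*(1 + 5) - 14 = -66*6 - 14 = -396 - 14 = -410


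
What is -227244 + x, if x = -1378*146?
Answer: -428432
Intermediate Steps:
x = -201188
-227244 + x = -227244 - 201188 = -428432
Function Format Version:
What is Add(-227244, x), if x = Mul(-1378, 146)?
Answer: -428432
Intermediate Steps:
x = -201188
Add(-227244, x) = Add(-227244, -201188) = -428432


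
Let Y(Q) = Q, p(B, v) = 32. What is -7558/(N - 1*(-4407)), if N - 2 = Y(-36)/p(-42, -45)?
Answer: -60464/35263 ≈ -1.7147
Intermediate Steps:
N = 7/8 (N = 2 - 36/32 = 2 - 36*1/32 = 2 - 9/8 = 7/8 ≈ 0.87500)
-7558/(N - 1*(-4407)) = -7558/(7/8 - 1*(-4407)) = -7558/(7/8 + 4407) = -7558/35263/8 = -7558*8/35263 = -60464/35263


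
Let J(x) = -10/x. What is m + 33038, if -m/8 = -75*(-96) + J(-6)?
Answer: -73726/3 ≈ -24575.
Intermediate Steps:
m = -172840/3 (m = -8*(-75*(-96) - 10/(-6)) = -8*(7200 - 10*(-⅙)) = -8*(7200 + 5/3) = -8*21605/3 = -172840/3 ≈ -57613.)
m + 33038 = -172840/3 + 33038 = -73726/3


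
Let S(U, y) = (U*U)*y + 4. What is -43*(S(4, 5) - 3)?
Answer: -3483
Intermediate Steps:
S(U, y) = 4 + y*U**2 (S(U, y) = U**2*y + 4 = y*U**2 + 4 = 4 + y*U**2)
-43*(S(4, 5) - 3) = -43*((4 + 5*4**2) - 3) = -43*((4 + 5*16) - 3) = -43*((4 + 80) - 3) = -43*(84 - 3) = -43*81 = -3483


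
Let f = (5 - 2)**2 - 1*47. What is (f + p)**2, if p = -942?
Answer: 960400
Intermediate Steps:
f = -38 (f = 3**2 - 47 = 9 - 47 = -38)
(f + p)**2 = (-38 - 942)**2 = (-980)**2 = 960400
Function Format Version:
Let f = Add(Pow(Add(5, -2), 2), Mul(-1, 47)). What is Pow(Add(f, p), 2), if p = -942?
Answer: 960400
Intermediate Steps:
f = -38 (f = Add(Pow(3, 2), -47) = Add(9, -47) = -38)
Pow(Add(f, p), 2) = Pow(Add(-38, -942), 2) = Pow(-980, 2) = 960400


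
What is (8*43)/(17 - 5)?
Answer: 86/3 ≈ 28.667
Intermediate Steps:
(8*43)/(17 - 5) = 344/12 = 344*(1/12) = 86/3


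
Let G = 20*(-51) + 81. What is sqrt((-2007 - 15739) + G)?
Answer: I*sqrt(18685) ≈ 136.69*I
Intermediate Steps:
G = -939 (G = -1020 + 81 = -939)
sqrt((-2007 - 15739) + G) = sqrt((-2007 - 15739) - 939) = sqrt(-17746 - 939) = sqrt(-18685) = I*sqrt(18685)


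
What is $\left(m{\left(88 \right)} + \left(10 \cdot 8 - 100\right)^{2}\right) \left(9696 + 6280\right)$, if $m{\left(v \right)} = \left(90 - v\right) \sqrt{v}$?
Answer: $6390400 + 63904 \sqrt{22} \approx 6.6901 \cdot 10^{6}$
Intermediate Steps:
$m{\left(v \right)} = \sqrt{v} \left(90 - v\right)$
$\left(m{\left(88 \right)} + \left(10 \cdot 8 - 100\right)^{2}\right) \left(9696 + 6280\right) = \left(\sqrt{88} \left(90 - 88\right) + \left(10 \cdot 8 - 100\right)^{2}\right) \left(9696 + 6280\right) = \left(2 \sqrt{22} \left(90 - 88\right) + \left(80 - 100\right)^{2}\right) 15976 = \left(2 \sqrt{22} \cdot 2 + \left(-20\right)^{2}\right) 15976 = \left(4 \sqrt{22} + 400\right) 15976 = \left(400 + 4 \sqrt{22}\right) 15976 = 6390400 + 63904 \sqrt{22}$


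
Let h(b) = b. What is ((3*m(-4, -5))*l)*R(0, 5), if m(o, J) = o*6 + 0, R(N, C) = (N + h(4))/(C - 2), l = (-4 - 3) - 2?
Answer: 864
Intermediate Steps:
l = -9 (l = -7 - 2 = -9)
R(N, C) = (4 + N)/(-2 + C) (R(N, C) = (N + 4)/(C - 2) = (4 + N)/(-2 + C))
m(o, J) = 6*o (m(o, J) = 6*o + 0 = 6*o)
((3*m(-4, -5))*l)*R(0, 5) = ((3*(6*(-4)))*(-9))*((4 + 0)/(-2 + 5)) = ((3*(-24))*(-9))*(4/3) = (-72*(-9))*((⅓)*4) = 648*(4/3) = 864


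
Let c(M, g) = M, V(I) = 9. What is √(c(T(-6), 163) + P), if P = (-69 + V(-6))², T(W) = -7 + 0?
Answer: √3593 ≈ 59.942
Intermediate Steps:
T(W) = -7
P = 3600 (P = (-69 + 9)² = (-60)² = 3600)
√(c(T(-6), 163) + P) = √(-7 + 3600) = √3593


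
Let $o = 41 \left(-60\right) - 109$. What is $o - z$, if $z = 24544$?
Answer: $-27113$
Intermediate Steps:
$o = -2569$ ($o = -2460 - 109 = -2569$)
$o - z = -2569 - 24544 = -27113$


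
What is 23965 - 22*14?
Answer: 23657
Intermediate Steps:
23965 - 22*14 = 23965 - 1*308 = 23965 - 308 = 23657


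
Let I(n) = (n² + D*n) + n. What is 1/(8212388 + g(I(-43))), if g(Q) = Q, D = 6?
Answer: 1/8213936 ≈ 1.2174e-7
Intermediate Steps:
I(n) = n² + 7*n (I(n) = (n² + 6*n) + n = n² + 7*n)
1/(8212388 + g(I(-43))) = 1/(8212388 - 43*(7 - 43)) = 1/(8212388 - 43*(-36)) = 1/(8212388 + 1548) = 1/8213936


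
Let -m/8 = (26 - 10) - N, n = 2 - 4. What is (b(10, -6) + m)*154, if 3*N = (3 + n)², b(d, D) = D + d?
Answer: -56056/3 ≈ -18685.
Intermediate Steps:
n = -2
N = ⅓ (N = (3 - 2)²/3 = (⅓)*1² = (⅓)*1 = ⅓ ≈ 0.33333)
m = -376/3 (m = -8*((26 - 10) - 1*⅓) = -8*(16 - ⅓) = -8*47/3 = -376/3 ≈ -125.33)
(b(10, -6) + m)*154 = ((-6 + 10) - 376/3)*154 = (4 - 376/3)*154 = -364/3*154 = -56056/3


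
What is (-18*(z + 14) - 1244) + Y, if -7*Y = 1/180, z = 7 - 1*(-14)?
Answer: -2361241/1260 ≈ -1874.0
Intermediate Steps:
z = 21 (z = 7 + 14 = 21)
Y = -1/1260 (Y = -1/7/180 = -1/7*1/180 = -1/1260 ≈ -0.00079365)
(-18*(z + 14) - 1244) + Y = (-18*(21 + 14) - 1244) - 1/1260 = (-18*35 - 1244) - 1/1260 = (-630 - 1244) - 1/1260 = -1874 - 1/1260 = -2361241/1260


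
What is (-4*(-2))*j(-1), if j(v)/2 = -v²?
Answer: -16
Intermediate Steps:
j(v) = -2*v² (j(v) = 2*(-v²) = -2*v²)
(-4*(-2))*j(-1) = (-4*(-2))*(-2*(-1)²) = 8*(-2*1) = 8*(-2) = -16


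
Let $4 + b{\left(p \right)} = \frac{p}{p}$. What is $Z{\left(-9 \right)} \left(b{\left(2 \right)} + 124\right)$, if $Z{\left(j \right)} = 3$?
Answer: $363$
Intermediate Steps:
$b{\left(p \right)} = -3$ ($b{\left(p \right)} = -4 + \frac{p}{p} = -4 + 1 = -3$)
$Z{\left(-9 \right)} \left(b{\left(2 \right)} + 124\right) = 3 \left(-3 + 124\right) = 3 \cdot 121 = 363$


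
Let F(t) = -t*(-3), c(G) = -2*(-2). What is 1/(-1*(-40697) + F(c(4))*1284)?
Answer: 1/56105 ≈ 1.7824e-5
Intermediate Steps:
c(G) = 4
F(t) = 3*t
1/(-1*(-40697) + F(c(4))*1284) = 1/(-1*(-40697) + (3*4)*1284) = 1/(40697 + 12*1284) = 1/(40697 + 15408) = 1/56105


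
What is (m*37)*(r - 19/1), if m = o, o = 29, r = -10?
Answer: -31117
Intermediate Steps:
m = 29
(m*37)*(r - 19/1) = (29*37)*(-10 - 19/1) = 1073*(-10 - 19) = 1073*(-29) = -31117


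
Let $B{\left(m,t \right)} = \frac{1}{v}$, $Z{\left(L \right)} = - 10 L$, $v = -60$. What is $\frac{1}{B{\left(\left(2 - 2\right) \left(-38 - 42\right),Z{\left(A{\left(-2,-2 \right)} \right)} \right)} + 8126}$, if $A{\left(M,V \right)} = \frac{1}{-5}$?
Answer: $\frac{60}{487559} \approx 0.00012306$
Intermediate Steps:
$A{\left(M,V \right)} = - \frac{1}{5}$
$B{\left(m,t \right)} = - \frac{1}{60}$ ($B{\left(m,t \right)} = \frac{1}{-60} = - \frac{1}{60}$)
$\frac{1}{B{\left(\left(2 - 2\right) \left(-38 - 42\right),Z{\left(A{\left(-2,-2 \right)} \right)} \right)} + 8126} = \frac{1}{- \frac{1}{60} + 8126} = \frac{1}{\frac{487559}{60}} = \frac{60}{487559}$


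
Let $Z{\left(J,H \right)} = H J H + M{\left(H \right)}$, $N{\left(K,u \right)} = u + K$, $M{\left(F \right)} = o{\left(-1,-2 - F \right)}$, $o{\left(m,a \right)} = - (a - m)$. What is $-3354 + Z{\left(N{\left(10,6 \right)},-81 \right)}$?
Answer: $101542$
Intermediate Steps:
$o{\left(m,a \right)} = m - a$
$M{\left(F \right)} = 1 + F$ ($M{\left(F \right)} = -1 - \left(-2 - F\right) = -1 + \left(2 + F\right) = 1 + F$)
$N{\left(K,u \right)} = K + u$
$Z{\left(J,H \right)} = 1 + H + J H^{2}$ ($Z{\left(J,H \right)} = H J H + \left(1 + H\right) = J H^{2} + \left(1 + H\right) = 1 + H + J H^{2}$)
$-3354 + Z{\left(N{\left(10,6 \right)},-81 \right)} = -3354 + \left(1 - 81 + \left(10 + 6\right) \left(-81\right)^{2}\right) = -3354 + \left(1 - 81 + 16 \cdot 6561\right) = -3354 + \left(1 - 81 + 104976\right) = -3354 + 104896 = 101542$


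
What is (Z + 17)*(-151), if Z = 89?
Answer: -16006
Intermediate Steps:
(Z + 17)*(-151) = (89 + 17)*(-151) = 106*(-151) = -16006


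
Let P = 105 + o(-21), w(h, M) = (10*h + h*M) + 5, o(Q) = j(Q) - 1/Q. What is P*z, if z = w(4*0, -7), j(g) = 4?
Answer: 11450/21 ≈ 545.24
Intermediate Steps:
o(Q) = 4 - 1/Q
w(h, M) = 5 + 10*h + M*h (w(h, M) = (10*h + M*h) + 5 = 5 + 10*h + M*h)
P = 2290/21 (P = 105 + (4 - 1/(-21)) = 105 + (4 - 1*(-1/21)) = 105 + (4 + 1/21) = 105 + 85/21 = 2290/21 ≈ 109.05)
z = 5 (z = 5 + 10*(4*0) - 28*0 = 5 + 10*0 - 7*0 = 5 + 0 + 0 = 5)
P*z = (2290/21)*5 = 11450/21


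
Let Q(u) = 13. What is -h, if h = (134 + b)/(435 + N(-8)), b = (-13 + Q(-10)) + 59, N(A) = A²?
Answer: -193/499 ≈ -0.38677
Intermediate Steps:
b = 59 (b = (-13 + 13) + 59 = 0 + 59 = 59)
h = 193/499 (h = (134 + 59)/(435 + (-8)²) = 193/(435 + 64) = 193/499 ≈ 0.38677)
-h = -1*193/499 = -193/499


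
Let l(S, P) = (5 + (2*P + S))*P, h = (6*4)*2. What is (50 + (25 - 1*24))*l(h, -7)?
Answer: -13923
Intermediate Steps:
h = 48 (h = 24*2 = 48)
l(S, P) = P*(5 + S + 2*P) (l(S, P) = (5 + (S + 2*P))*P = (5 + S + 2*P)*P = P*(5 + S + 2*P))
(50 + (25 - 1*24))*l(h, -7) = (50 + (25 - 1*24))*(-7*(5 + 48 + 2*(-7))) = (50 + (25 - 24))*(-7*(5 + 48 - 14)) = (50 + 1)*(-7*39) = 51*(-273) = -13923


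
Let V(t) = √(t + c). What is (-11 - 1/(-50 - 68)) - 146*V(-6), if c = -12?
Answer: -1297/118 - 438*I*√2 ≈ -10.992 - 619.43*I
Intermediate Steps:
V(t) = √(-12 + t) (V(t) = √(t - 12) = √(-12 + t))
(-11 - 1/(-50 - 68)) - 146*V(-6) = (-11 - 1/(-50 - 68)) - 146*√(-12 - 6) = (-11 - 1/(-118)) - 438*I*√2 = (-11 - 1*(-1/118)) - 438*I*√2 = (-11 + 1/118) - 438*I*√2 = -1297/118 - 438*I*√2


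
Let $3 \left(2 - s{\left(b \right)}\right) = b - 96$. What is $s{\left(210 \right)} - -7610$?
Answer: $7574$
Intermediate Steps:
$s{\left(b \right)} = 34 - \frac{b}{3}$ ($s{\left(b \right)} = 2 - \frac{b - 96}{3} = 2 - \frac{-96 + b}{3} = 2 - \left(-32 + \frac{b}{3}\right) = 34 - \frac{b}{3}$)
$s{\left(210 \right)} - -7610 = \left(34 - 70\right) - -7610 = \left(34 - 70\right) + 7610 = -36 + 7610 = 7574$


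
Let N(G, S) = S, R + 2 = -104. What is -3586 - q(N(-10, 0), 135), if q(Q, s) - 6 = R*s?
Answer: 10718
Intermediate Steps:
R = -106 (R = -2 - 104 = -106)
q(Q, s) = 6 - 106*s
-3586 - q(N(-10, 0), 135) = -3586 - (6 - 106*135) = -3586 - (6 - 14310) = -3586 - 1*(-14304) = -3586 + 14304 = 10718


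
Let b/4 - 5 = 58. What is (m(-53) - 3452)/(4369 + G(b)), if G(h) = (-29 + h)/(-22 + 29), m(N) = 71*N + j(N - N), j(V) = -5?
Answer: -25270/15403 ≈ -1.6406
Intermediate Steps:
m(N) = -5 + 71*N (m(N) = 71*N - 5 = -5 + 71*N)
b = 252 (b = 20 + 4*58 = 20 + 232 = 252)
G(h) = -29/7 + h/7 (G(h) = (-29 + h)/7 = (-29 + h)*(1/7) = -29/7 + h/7)
(m(-53) - 3452)/(4369 + G(b)) = ((-5 + 71*(-53)) - 3452)/(4369 + (-29/7 + (1/7)*252)) = ((-5 - 3763) - 3452)/(4369 + (-29/7 + 36)) = (-3768 - 3452)/(4369 + 223/7) = -7220/30806/7 = -7220*7/30806 = -25270/15403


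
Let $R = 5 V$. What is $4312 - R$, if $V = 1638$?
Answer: $-3878$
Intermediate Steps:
$R = 8190$ ($R = 5 \cdot 1638 = 8190$)
$4312 - R = 4312 - 8190 = -3878$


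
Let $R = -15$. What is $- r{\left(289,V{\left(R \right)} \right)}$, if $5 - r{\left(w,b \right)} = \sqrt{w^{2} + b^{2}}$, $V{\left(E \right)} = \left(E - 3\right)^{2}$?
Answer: $-5 + \sqrt{188497} \approx 429.16$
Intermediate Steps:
$V{\left(E \right)} = \left(-3 + E\right)^{2}$
$r{\left(w,b \right)} = 5 - \sqrt{b^{2} + w^{2}}$ ($r{\left(w,b \right)} = 5 - \sqrt{w^{2} + b^{2}} = 5 - \sqrt{b^{2} + w^{2}}$)
$- r{\left(289,V{\left(R \right)} \right)} = - (5 - \sqrt{\left(\left(-3 - 15\right)^{2}\right)^{2} + 289^{2}}) = - (5 - \sqrt{\left(\left(-18\right)^{2}\right)^{2} + 83521}) = - (5 - \sqrt{324^{2} + 83521}) = - (5 - \sqrt{104976 + 83521}) = - (5 - \sqrt{188497}) = -5 + \sqrt{188497}$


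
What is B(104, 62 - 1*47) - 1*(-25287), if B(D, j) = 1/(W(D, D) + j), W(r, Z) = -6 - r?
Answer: 2402264/95 ≈ 25287.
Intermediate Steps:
B(D, j) = 1/(-6 + j - D) (B(D, j) = 1/((-6 - D) + j) = 1/(-6 + j - D))
B(104, 62 - 1*47) - 1*(-25287) = 1/(-6 + (62 - 1*47) - 1*104) - 1*(-25287) = 1/(-6 + (62 - 47) - 104) + 25287 = 1/(-6 + 15 - 104) + 25287 = 1/(-95) + 25287 = -1/95 + 25287 = 2402264/95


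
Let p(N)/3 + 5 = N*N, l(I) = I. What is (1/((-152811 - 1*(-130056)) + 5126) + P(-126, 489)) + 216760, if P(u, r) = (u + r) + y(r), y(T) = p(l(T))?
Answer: 16473789258/17629 ≈ 9.3447e+5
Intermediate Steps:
p(N) = -15 + 3*N² (p(N) = -15 + 3*(N*N) = -15 + 3*N²)
y(T) = -15 + 3*T²
P(u, r) = -15 + r + u + 3*r² (P(u, r) = (u + r) + (-15 + 3*r²) = (r + u) + (-15 + 3*r²) = -15 + r + u + 3*r²)
(1/((-152811 - 1*(-130056)) + 5126) + P(-126, 489)) + 216760 = (1/((-152811 - 1*(-130056)) + 5126) + (-15 + 489 - 126 + 3*489²)) + 216760 = (1/((-152811 + 130056) + 5126) + (-15 + 489 - 126 + 3*239121)) + 216760 = (1/(-22755 + 5126) + (-15 + 489 - 126 + 717363)) + 216760 = (1/(-17629) + 717711) + 216760 = (-1/17629 + 717711) + 216760 = 12652527218/17629 + 216760 = 16473789258/17629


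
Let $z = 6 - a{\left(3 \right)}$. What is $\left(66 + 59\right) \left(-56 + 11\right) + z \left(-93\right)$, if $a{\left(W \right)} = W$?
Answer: $-5904$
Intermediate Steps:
$z = 3$ ($z = 6 - 3 = 3$)
$\left(66 + 59\right) \left(-56 + 11\right) + z \left(-93\right) = \left(66 + 59\right) \left(-56 + 11\right) + 3 \left(-93\right) = 125 \left(-45\right) - 279 = -5625 - 279 = -5904$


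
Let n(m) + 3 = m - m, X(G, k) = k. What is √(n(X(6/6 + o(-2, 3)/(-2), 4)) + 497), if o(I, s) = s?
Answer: √494 ≈ 22.226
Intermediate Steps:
n(m) = -3 (n(m) = -3 + (m - m) = -3 + 0 = -3)
√(n(X(6/6 + o(-2, 3)/(-2), 4)) + 497) = √(-3 + 497) = √494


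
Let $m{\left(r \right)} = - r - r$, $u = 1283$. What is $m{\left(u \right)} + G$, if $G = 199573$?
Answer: $197007$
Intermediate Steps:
$m{\left(r \right)} = - 2 r$
$m{\left(u \right)} + G = \left(-2\right) 1283 + 199573 = -2566 + 199573 = 197007$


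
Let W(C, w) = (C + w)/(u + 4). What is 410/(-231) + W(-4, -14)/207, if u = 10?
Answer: -9463/5313 ≈ -1.7811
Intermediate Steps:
W(C, w) = C/14 + w/14 (W(C, w) = (C + w)/(10 + 4) = (C + w)/14 = (C + w)*(1/14) = C/14 + w/14)
410/(-231) + W(-4, -14)/207 = 410/(-231) + ((1/14)*(-4) + (1/14)*(-14))/207 = 410*(-1/231) + (-2/7 - 1)*(1/207) = -410/231 - 9/7*1/207 = -410/231 - 1/161 = -9463/5313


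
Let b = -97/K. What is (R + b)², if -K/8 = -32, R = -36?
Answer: 86731969/65536 ≈ 1323.4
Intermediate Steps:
K = 256 (K = -8*(-32) = 256)
b = -97/256 ≈ -0.37891
(R + b)² = (-36 - 97/256)² = (-9313/256)² = 86731969/65536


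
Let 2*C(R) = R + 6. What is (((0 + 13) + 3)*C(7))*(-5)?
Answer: -520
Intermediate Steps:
C(R) = 3 + R/2 (C(R) = (R + 6)/2 = (6 + R)/2 = 3 + R/2)
(((0 + 13) + 3)*C(7))*(-5) = (((0 + 13) + 3)*(3 + (½)*7))*(-5) = ((13 + 3)*(3 + 7/2))*(-5) = (16*(13/2))*(-5) = 104*(-5) = -520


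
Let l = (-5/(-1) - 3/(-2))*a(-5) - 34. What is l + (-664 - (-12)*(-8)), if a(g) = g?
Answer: -1653/2 ≈ -826.50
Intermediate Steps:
l = -133/2 (l = (-5/(-1) - 3/(-2))*(-5) - 34 = (-5*(-1) - 3*(-½))*(-5) - 34 = (5 + 3/2)*(-5) - 34 = (13/2)*(-5) - 34 = -65/2 - 34 = -133/2 ≈ -66.500)
l + (-664 - (-12)*(-8)) = -133/2 + (-664 - (-12)*(-8)) = -133/2 + (-664 - 1*96) = -133/2 + (-664 - 96) = -133/2 - 760 = -1653/2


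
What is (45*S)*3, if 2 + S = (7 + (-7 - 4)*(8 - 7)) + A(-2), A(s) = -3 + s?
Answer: -1485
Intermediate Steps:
S = -11 (S = -2 + ((7 + (-7 - 4)*(8 - 7)) + (-3 - 2)) = -2 + ((7 - 11*1) - 5) = -2 + ((7 - 11) - 5) = -2 + (-4 - 5) = -2 - 9 = -11)
(45*S)*3 = (45*(-11))*3 = -495*3 = -1485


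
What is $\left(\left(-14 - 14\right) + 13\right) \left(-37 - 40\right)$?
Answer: $1155$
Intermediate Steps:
$\left(\left(-14 - 14\right) + 13\right) \left(-37 - 40\right) = \left(-28 + 13\right) \left(-77\right) = \left(-15\right) \left(-77\right) = 1155$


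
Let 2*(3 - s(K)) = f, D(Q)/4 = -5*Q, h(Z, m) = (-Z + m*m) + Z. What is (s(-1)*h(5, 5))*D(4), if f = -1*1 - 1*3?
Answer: -10000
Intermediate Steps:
h(Z, m) = m² (h(Z, m) = (-Z + m²) + Z = (m² - Z) + Z = m²)
f = -4 (f = -1 - 3 = -4)
D(Q) = -20*Q (D(Q) = 4*(-5*Q) = -20*Q)
s(K) = 5 (s(K) = 3 - ½*(-4) = 3 + 2 = 5)
(s(-1)*h(5, 5))*D(4) = (5*5²)*(-20*4) = (5*25)*(-80) = 125*(-80) = -10000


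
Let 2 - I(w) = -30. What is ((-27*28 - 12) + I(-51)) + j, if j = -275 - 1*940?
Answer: -1951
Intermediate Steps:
I(w) = 32 (I(w) = 2 - 1*(-30) = 2 + 30 = 32)
j = -1215 (j = -275 - 940 = -1215)
((-27*28 - 12) + I(-51)) + j = ((-27*28 - 12) + 32) - 1215 = ((-756 - 12) + 32) - 1215 = (-768 + 32) - 1215 = -736 - 1215 = -1951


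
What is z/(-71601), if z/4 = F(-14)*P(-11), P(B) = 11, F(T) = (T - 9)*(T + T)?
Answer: -28336/71601 ≈ -0.39575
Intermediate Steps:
F(T) = 2*T*(-9 + T) (F(T) = (-9 + T)*(2*T) = 2*T*(-9 + T))
z = 28336 (z = 4*((2*(-14)*(-9 - 14))*11) = 4*((2*(-14)*(-23))*11) = 4*(644*11) = 4*7084 = 28336)
z/(-71601) = 28336/(-71601) = 28336*(-1/71601) = -28336/71601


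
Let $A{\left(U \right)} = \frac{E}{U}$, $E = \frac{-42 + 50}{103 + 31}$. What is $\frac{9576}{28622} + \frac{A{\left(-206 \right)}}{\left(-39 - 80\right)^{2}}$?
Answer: $\frac{467907563446}{1398543347971} \approx 0.33457$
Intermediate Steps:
$E = \frac{4}{67}$ ($E = \frac{8}{134} = 8 \cdot \frac{1}{134} = \frac{4}{67} \approx 0.059702$)
$A{\left(U \right)} = \frac{4}{67 U}$
$\frac{9576}{28622} + \frac{A{\left(-206 \right)}}{\left(-39 - 80\right)^{2}} = \frac{9576}{28622} + \frac{\frac{4}{67} \frac{1}{-206}}{\left(-39 - 80\right)^{2}} = 9576 \cdot \frac{1}{28622} + \frac{\frac{4}{67} \left(- \frac{1}{206}\right)}{\left(-119\right)^{2}} = \frac{4788}{14311} - \frac{2}{6901 \cdot 14161} = \frac{4788}{14311} - \frac{2}{97725061} = \frac{467907563446}{1398543347971}$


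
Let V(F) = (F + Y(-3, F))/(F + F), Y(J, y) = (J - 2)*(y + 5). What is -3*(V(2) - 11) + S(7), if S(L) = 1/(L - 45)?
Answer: 4387/76 ≈ 57.724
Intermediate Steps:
Y(J, y) = (-2 + J)*(5 + y)
V(F) = (-25 - 4*F)/(2*F) (V(F) = (F + (-10 - 2*F + 5*(-3) - 3*F))/(F + F) = (F + (-10 - 2*F - 15 - 3*F))/((2*F)) = (F + (-25 - 5*F))*(1/(2*F)) = (-25 - 4*F)*(1/(2*F)) = (-25 - 4*F)/(2*F))
S(L) = 1/(-45 + L)
-3*(V(2) - 11) + S(7) = -3*((-2 - 25/2/2) - 11) + 1/(-45 + 7) = -3*((-2 - 25/2*½) - 11) + 1/(-38) = -3*((-2 - 25/4) - 11) - 1/38 = -3*(-33/4 - 11) - 1/38 = -3*(-77/4) - 1/38 = 231/4 - 1/38 = 4387/76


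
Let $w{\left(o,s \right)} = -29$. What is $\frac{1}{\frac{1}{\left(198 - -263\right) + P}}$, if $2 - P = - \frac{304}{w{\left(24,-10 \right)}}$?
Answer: $\frac{13123}{29} \approx 452.52$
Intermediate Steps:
$P = - \frac{246}{29}$ ($P = 2 - - \frac{304}{-29} = 2 - \left(-304\right) \left(- \frac{1}{29}\right) = 2 - \frac{304}{29} = - \frac{246}{29} \approx -8.4828$)
$\frac{1}{\frac{1}{\left(198 - -263\right) + P}} = \frac{1}{\frac{1}{\left(198 - -263\right) - \frac{246}{29}}} = \frac{1}{\frac{1}{\left(198 + 263\right) - \frac{246}{29}}} = \frac{1}{\frac{1}{461 - \frac{246}{29}}} = \frac{1}{\frac{1}{\frac{13123}{29}}} = \frac{1}{\frac{29}{13123}} = \frac{13123}{29}$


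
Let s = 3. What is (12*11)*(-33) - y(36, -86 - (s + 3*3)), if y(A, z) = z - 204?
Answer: -4054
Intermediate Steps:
y(A, z) = -204 + z
(12*11)*(-33) - y(36, -86 - (s + 3*3)) = (12*11)*(-33) - (-204 + (-86 - (3 + 3*3))) = 132*(-33) - (-204 + (-86 - (3 + 9))) = -4356 - (-204 + (-86 - 1*12)) = -4356 - (-204 + (-86 - 12)) = -4356 - (-204 - 98) = -4356 - 1*(-302) = -4356 + 302 = -4054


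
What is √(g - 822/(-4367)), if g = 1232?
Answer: √23498678522/4367 ≈ 35.103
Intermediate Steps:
√(g - 822/(-4367)) = √(1232 - 822/(-4367)) = √(1232 - 822*(-1/4367)) = √(1232 + 822/4367) = √(5380966/4367) = √23498678522/4367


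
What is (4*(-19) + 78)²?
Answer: 4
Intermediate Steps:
(4*(-19) + 78)² = (-76 + 78)² = 2² = 4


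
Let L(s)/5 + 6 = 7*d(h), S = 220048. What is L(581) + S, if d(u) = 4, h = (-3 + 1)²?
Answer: 220158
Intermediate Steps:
h = 4 (h = (-2)² = 4)
L(s) = 110 (L(s) = -30 + 5*(7*4) = -30 + 5*28 = -30 + 140 = 110)
L(581) + S = 110 + 220048 = 220158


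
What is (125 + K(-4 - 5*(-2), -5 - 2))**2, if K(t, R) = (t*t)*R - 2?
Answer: 16641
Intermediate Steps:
K(t, R) = -2 + R*t**2 (K(t, R) = t**2*R - 2 = R*t**2 - 2 = -2 + R*t**2)
(125 + K(-4 - 5*(-2), -5 - 2))**2 = (125 + (-2 + (-5 - 2)*(-4 - 5*(-2))**2))**2 = (125 + (-2 - 7*(-4 + 10)**2))**2 = (125 + (-2 - 7*6**2))**2 = (125 + (-2 - 7*36))**2 = (125 + (-2 - 252))**2 = (125 - 254)**2 = (-129)**2 = 16641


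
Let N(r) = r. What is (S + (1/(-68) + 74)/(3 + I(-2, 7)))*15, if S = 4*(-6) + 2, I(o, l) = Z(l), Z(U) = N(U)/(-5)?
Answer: 197805/544 ≈ 363.61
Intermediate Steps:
Z(U) = -U/5 (Z(U) = U/(-5) = U*(-1/5) = -U/5)
I(o, l) = -l/5
S = -22 (S = -24 + 2 = -22)
(S + (1/(-68) + 74)/(3 + I(-2, 7)))*15 = (-22 + (1/(-68) + 74)/(3 - 1/5*7))*15 = (-22 + (-1/68 + 74)/(3 - 7/5))*15 = (-22 + 5031/(68*(8/5)))*15 = (-22 + (5031/68)*(5/8))*15 = (-22 + 25155/544)*15 = (13187/544)*15 = 197805/544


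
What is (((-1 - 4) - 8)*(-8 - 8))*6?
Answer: 1248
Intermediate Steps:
(((-1 - 4) - 8)*(-8 - 8))*6 = ((-5 - 8)*(-16))*6 = -13*(-16)*6 = 208*6 = 1248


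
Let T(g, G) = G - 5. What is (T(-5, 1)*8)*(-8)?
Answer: 256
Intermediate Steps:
T(g, G) = -5 + G
(T(-5, 1)*8)*(-8) = ((-5 + 1)*8)*(-8) = -4*8*(-8) = -32*(-8) = 256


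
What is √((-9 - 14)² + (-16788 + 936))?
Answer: I*√15323 ≈ 123.79*I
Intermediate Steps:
√((-9 - 14)² + (-16788 + 936)) = √((-23)² - 15852) = √(529 - 15852) = √(-15323) = I*√15323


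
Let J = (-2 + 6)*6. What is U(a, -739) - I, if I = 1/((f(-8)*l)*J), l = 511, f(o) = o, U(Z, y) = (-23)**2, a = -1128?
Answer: 51901249/98112 ≈ 529.00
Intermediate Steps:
U(Z, y) = 529
J = 24 (J = 4*6 = 24)
I = -1/98112 (I = 1/(-8*511*24) = 1/(-4088*24) = 1/(-98112) = -1/98112 ≈ -1.0192e-5)
U(a, -739) - I = 529 - 1*(-1/98112) = 529 + 1/98112 = 51901249/98112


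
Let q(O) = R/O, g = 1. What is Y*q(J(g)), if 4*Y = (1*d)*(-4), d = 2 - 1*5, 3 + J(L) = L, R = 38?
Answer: -57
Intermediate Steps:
J(L) = -3 + L
q(O) = 38/O
d = -3 (d = 2 - 5 = -3)
Y = 3 (Y = ((1*(-3))*(-4))/4 = (-3*(-4))/4 = (¼)*12 = 3)
Y*q(J(g)) = 3*(38/(-3 + 1)) = 3*(38/(-2)) = 3*(38*(-½)) = 3*(-19) = -57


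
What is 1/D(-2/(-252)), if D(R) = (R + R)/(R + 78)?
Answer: 9829/2 ≈ 4914.5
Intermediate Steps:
D(R) = 2*R/(78 + R) (D(R) = (2*R)/(78 + R) = 2*R/(78 + R))
1/D(-2/(-252)) = 1/(2*(-2/(-252))/(78 - 2/(-252))) = 1/(2*(-2*(-1/252))/(78 - 2*(-1/252))) = 1/(2*(1/126)/(78 + 1/126)) = 1/(2*(1/126)/(9829/126)) = 1/(2*(1/126)*(126/9829)) = 1/(2/9829) = 9829/2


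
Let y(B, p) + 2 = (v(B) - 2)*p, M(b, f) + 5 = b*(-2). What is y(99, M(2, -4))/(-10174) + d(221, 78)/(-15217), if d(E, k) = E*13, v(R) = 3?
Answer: -29062515/154817758 ≈ -0.18772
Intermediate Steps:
M(b, f) = -5 - 2*b (M(b, f) = -5 + b*(-2) = -5 - 2*b)
d(E, k) = 13*E
y(B, p) = -2 + p (y(B, p) = -2 + (3 - 2)*p = -2 + 1*p = -2 + p)
y(99, M(2, -4))/(-10174) + d(221, 78)/(-15217) = (-2 + (-5 - 2*2))/(-10174) + (13*221)/(-15217) = (-2 + (-5 - 4))*(-1/10174) + 2873*(-1/15217) = (-2 - 9)*(-1/10174) - 2873/15217 = -11*(-1/10174) - 2873/15217 = 11/10174 - 2873/15217 = -29062515/154817758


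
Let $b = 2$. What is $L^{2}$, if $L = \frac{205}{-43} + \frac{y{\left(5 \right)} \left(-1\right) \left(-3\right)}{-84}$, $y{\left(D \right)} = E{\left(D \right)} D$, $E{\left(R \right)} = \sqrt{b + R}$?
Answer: $\frac{4753025}{207088} + \frac{1025 \sqrt{7}}{602} \approx 27.457$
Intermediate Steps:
$E{\left(R \right)} = \sqrt{2 + R}$
$y{\left(D \right)} = D \sqrt{2 + D}$ ($y{\left(D \right)} = \sqrt{2 + D} D = D \sqrt{2 + D}$)
$L = - \frac{205}{43} - \frac{5 \sqrt{7}}{28}$ ($L = \frac{205}{-43} + \frac{5 \sqrt{2 + 5} \left(-1\right) \left(-3\right)}{-84} = 205 \left(- \frac{1}{43}\right) + 5 \sqrt{7} \left(-1\right) \left(-3\right) \left(- \frac{1}{84}\right) = - \frac{205}{43} + - 5 \sqrt{7} \left(-3\right) \left(- \frac{1}{84}\right) = - \frac{205}{43} + 15 \sqrt{7} \left(- \frac{1}{84}\right) = - \frac{205}{43} - \frac{5 \sqrt{7}}{28} \approx -5.2399$)
$L^{2} = \left(- \frac{205}{43} - \frac{5 \sqrt{7}}{28}\right)^{2}$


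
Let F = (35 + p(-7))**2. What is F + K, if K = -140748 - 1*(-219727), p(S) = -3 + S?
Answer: 79604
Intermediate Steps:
K = 78979 (K = -140748 + 219727 = 78979)
F = 625 (F = (35 + (-3 - 7))**2 = (35 - 10)**2 = 25**2 = 625)
F + K = 625 + 78979 = 79604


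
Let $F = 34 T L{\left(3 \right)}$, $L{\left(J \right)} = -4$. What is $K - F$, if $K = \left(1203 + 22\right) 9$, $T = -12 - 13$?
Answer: $7625$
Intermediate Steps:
$T = -25$ ($T = -12 - 13 = -25$)
$F = 3400$ ($F = 34 \left(-25\right) \left(-4\right) = \left(-850\right) \left(-4\right) = 3400$)
$K = 11025$ ($K = 1225 \cdot 9 = 11025$)
$K - F = 11025 - 3400 = 7625$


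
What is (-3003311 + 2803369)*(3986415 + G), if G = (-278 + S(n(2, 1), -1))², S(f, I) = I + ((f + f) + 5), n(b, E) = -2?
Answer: -812504105458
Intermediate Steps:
S(f, I) = 5 + I + 2*f (S(f, I) = I + (2*f + 5) = I + (5 + 2*f) = 5 + I + 2*f)
G = 77284 (G = (-278 + (5 - 1 + 2*(-2)))² = (-278 + (5 - 1 - 4))² = (-278 + 0)² = (-278)² = 77284)
(-3003311 + 2803369)*(3986415 + G) = (-3003311 + 2803369)*(3986415 + 77284) = -199942*4063699 = -812504105458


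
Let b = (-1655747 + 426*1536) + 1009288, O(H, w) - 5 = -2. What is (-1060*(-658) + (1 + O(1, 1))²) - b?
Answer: 689619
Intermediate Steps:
O(H, w) = 3 (O(H, w) = 5 - 2 = 3)
b = 7877 (b = (-1655747 + 654336) + 1009288 = -1001411 + 1009288 = 7877)
(-1060*(-658) + (1 + O(1, 1))²) - b = (-1060*(-658) + (1 + 3)²) - 1*7877 = (697480 + 4²) - 7877 = (697480 + 16) - 7877 = 697496 - 7877 = 689619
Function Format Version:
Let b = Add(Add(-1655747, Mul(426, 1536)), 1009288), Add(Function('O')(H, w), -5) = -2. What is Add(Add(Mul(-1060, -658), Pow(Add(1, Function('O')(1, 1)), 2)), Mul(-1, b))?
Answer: 689619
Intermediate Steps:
Function('O')(H, w) = 3 (Function('O')(H, w) = Add(5, -2) = 3)
b = 7877 (b = Add(Add(-1655747, 654336), 1009288) = Add(-1001411, 1009288) = 7877)
Add(Add(Mul(-1060, -658), Pow(Add(1, Function('O')(1, 1)), 2)), Mul(-1, b)) = Add(Add(Mul(-1060, -658), Pow(Add(1, 3), 2)), Mul(-1, 7877)) = Add(Add(697480, Pow(4, 2)), -7877) = Add(Add(697480, 16), -7877) = Add(697496, -7877) = 689619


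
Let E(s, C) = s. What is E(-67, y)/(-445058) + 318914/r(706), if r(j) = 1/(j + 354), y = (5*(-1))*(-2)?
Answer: 150451340632787/445058 ≈ 3.3805e+8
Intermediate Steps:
y = 10 (y = -5*(-2) = 10)
r(j) = 1/(354 + j)
E(-67, y)/(-445058) + 318914/r(706) = -67/(-445058) + 318914/(1/(354 + 706)) = -67*(-1/445058) + 318914/(1/1060) = 67/445058 + 318914/(1/1060) = 67/445058 + 318914*1060 = 67/445058 + 338048840 = 150451340632787/445058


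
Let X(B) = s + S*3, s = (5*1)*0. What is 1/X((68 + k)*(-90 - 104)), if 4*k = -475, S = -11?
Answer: -1/33 ≈ -0.030303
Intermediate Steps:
k = -475/4 (k = (¼)*(-475) = -475/4 ≈ -118.75)
s = 0 (s = 5*0 = 0)
X(B) = -33 (X(B) = 0 - 11*3 = 0 - 33 = -33)
1/X((68 + k)*(-90 - 104)) = 1/(-33) = -1/33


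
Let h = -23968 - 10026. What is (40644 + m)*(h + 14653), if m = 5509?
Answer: -892645173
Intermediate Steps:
h = -33994
(40644 + m)*(h + 14653) = (40644 + 5509)*(-33994 + 14653) = 46153*(-19341) = -892645173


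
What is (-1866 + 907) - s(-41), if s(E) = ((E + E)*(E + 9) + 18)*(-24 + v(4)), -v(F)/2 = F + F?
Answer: 104721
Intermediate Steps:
v(F) = -4*F (v(F) = -2*(F + F) = -4*F)
s(E) = -720 - 80*E*(9 + E) (s(E) = ((E + E)*(E + 9) + 18)*(-24 - 4*4) = ((2*E)*(9 + E) + 18)*(-24 - 16) = (2*E*(9 + E) + 18)*(-40) = (18 + 2*E*(9 + E))*(-40) = -720 - 80*E*(9 + E))
(-1866 + 907) - s(-41) = (-1866 + 907) - (-720 - 720*(-41) - 80*(-41)²) = -959 - (-720 + 29520 - 80*1681) = -959 - (-720 + 29520 - 134480) = -959 - 1*(-105680) = -959 + 105680 = 104721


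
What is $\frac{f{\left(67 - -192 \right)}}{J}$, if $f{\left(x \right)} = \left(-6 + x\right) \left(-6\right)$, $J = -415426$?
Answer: $\frac{3}{821} \approx 0.0036541$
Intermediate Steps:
$f{\left(x \right)} = 36 - 6 x$
$\frac{f{\left(67 - -192 \right)}}{J} = \frac{36 - 6 \left(67 - -192\right)}{-415426} = \left(36 - 6 \left(67 + 192\right)\right) \left(- \frac{1}{415426}\right) = \left(36 - 1554\right) \left(- \frac{1}{415426}\right) = \left(-1518\right) \left(- \frac{1}{415426}\right) = \frac{3}{821}$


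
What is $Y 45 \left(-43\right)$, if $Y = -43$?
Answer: $83205$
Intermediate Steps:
$Y 45 \left(-43\right) = \left(-43\right) 45 \left(-43\right) = \left(-1935\right) \left(-43\right) = 83205$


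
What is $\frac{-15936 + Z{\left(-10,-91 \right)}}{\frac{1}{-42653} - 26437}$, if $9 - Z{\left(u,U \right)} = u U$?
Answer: $\frac{718148561}{1127617362} \approx 0.63687$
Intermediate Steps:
$Z{\left(u,U \right)} = 9 - U u$ ($Z{\left(u,U \right)} = 9 - u U = 9 - U u$)
$\frac{-15936 + Z{\left(-10,-91 \right)}}{\frac{1}{-42653} - 26437} = \frac{-15936 + \left(9 - \left(-91\right) \left(-10\right)\right)}{\frac{1}{-42653} - 26437} = \frac{-15936 + \left(9 - 910\right)}{- \frac{1}{42653} - 26437} = \frac{-15936 - 901}{- \frac{1127617362}{42653}} = \left(-16837\right) \left(- \frac{42653}{1127617362}\right) = \frac{718148561}{1127617362}$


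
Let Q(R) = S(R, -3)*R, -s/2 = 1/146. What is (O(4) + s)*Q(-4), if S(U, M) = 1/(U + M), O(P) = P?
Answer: 1164/511 ≈ 2.2779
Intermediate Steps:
s = -1/73 (s = -2/146 = -2*1/146 = -1/73 ≈ -0.013699)
S(U, M) = 1/(M + U)
Q(R) = R/(-3 + R)
(O(4) + s)*Q(-4) = (4 - 1/73)*(-4/(-3 - 4)) = 291*(-4/(-7))/73 = 291*(-4*(-⅐))/73 = (291/73)*(4/7) = 1164/511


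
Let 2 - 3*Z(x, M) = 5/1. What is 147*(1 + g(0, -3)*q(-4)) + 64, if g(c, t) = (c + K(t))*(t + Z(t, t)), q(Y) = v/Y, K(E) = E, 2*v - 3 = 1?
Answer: -671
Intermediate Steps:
v = 2 (v = 3/2 + (½)*1 = 3/2 + ½ = 2)
Z(x, M) = -1 (Z(x, M) = ⅔ - 5/(3*1) = ⅔ - 5/3 = -1)
q(Y) = 2/Y
g(c, t) = (-1 + t)*(c + t) (g(c, t) = (c + t)*(t - 1) = (c + t)*(-1 + t) = (-1 + t)*(c + t))
147*(1 + g(0, -3)*q(-4)) + 64 = 147*(1 + ((-3)² - 1*0 - 1*(-3) + 0*(-3))*(2/(-4))) + 64 = 147*(1 + (9 + 0 + 3 + 0)*(2*(-¼))) + 64 = 147*(1 + 12*(-½)) + 64 = 147*(1 - 6) + 64 = 147*(-5) + 64 = -735 + 64 = -671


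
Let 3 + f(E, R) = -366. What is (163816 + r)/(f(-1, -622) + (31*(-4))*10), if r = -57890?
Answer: -105926/1609 ≈ -65.833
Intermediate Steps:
f(E, R) = -369 (f(E, R) = -3 - 366 = -369)
(163816 + r)/(f(-1, -622) + (31*(-4))*10) = (163816 - 57890)/(-369 + (31*(-4))*10) = 105926/(-369 - 124*10) = 105926/(-369 - 1240) = 105926/(-1609) = 105926*(-1/1609) = -105926/1609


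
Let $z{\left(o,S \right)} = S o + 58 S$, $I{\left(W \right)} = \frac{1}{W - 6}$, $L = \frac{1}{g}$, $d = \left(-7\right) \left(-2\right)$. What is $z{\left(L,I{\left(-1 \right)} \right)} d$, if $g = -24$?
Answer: $- \frac{1391}{12} \approx -115.92$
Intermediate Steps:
$d = 14$
$L = - \frac{1}{24}$ ($L = \frac{1}{-24} = - \frac{1}{24} \approx -0.041667$)
$I{\left(W \right)} = \frac{1}{-6 + W}$
$z{\left(o,S \right)} = 58 S + S o$
$z{\left(L,I{\left(-1 \right)} \right)} d = \frac{58 - \frac{1}{24}}{-6 - 1} \cdot 14 = \frac{1}{-7} \cdot \frac{1391}{24} \cdot 14 = \left(- \frac{1}{7}\right) \frac{1391}{24} \cdot 14 = \left(- \frac{1391}{168}\right) 14 = - \frac{1391}{12}$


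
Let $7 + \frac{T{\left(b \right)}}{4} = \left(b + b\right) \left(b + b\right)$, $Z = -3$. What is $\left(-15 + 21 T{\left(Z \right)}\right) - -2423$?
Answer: $4844$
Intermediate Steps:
$T{\left(b \right)} = -28 + 16 b^{2}$ ($T{\left(b \right)} = -28 + 4 \left(b + b\right) \left(b + b\right) = -28 + 4 \cdot 2 b 2 b = -28 + 4 \cdot 4 b^{2} = -28 + 16 b^{2}$)
$\left(-15 + 21 T{\left(Z \right)}\right) - -2423 = \left(-15 + 21 \left(-28 + 16 \left(-3\right)^{2}\right)\right) - -2423 = \left(-15 + 21 \left(-28 + 16 \cdot 9\right)\right) + 2423 = \left(-15 + 21 \left(-28 + 144\right)\right) + 2423 = \left(-15 + 21 \cdot 116\right) + 2423 = \left(-15 + 2436\right) + 2423 = 2421 + 2423 = 4844$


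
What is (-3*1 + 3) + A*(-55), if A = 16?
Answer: -880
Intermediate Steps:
(-3*1 + 3) + A*(-55) = (-3*1 + 3) + 16*(-55) = (-3 + 3) - 880 = 0 - 880 = -880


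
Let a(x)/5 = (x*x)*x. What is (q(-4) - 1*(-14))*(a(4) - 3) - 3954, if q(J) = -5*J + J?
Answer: 5556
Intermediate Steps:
a(x) = 5*x**3 (a(x) = 5*((x*x)*x) = 5*(x**2*x) = 5*x**3)
q(J) = -4*J
(q(-4) - 1*(-14))*(a(4) - 3) - 3954 = (-4*(-4) - 1*(-14))*(5*4**3 - 3) - 3954 = (16 + 14)*(5*64 - 3) - 3954 = 30*(320 - 3) - 3954 = 30*317 - 3954 = 9510 - 3954 = 5556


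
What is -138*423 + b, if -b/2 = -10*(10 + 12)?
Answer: -57934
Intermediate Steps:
b = 440 (b = -(-20)*(10 + 12) = -(-20)*22 = -2*(-220) = 440)
-138*423 + b = -138*423 + 440 = -58374 + 440 = -57934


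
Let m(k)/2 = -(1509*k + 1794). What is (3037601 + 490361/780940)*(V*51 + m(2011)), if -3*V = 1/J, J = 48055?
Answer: -692269254382328312010347/37528071700 ≈ -1.8447e+13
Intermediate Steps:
V = -1/144165 (V = -⅓/48055 = -⅓*1/48055 = -1/144165 ≈ -6.9365e-6)
m(k) = -3588 - 3018*k (m(k) = 2*(-(1509*k + 1794)) = 2*(-(1794 + 1509*k)) = 2*(-1794 - 1509*k) = -3588 - 3018*k)
(3037601 + 490361/780940)*(V*51 + m(2011)) = (3037601 + 490361/780940)*(-1/144165*51 + (-3588 - 3018*2011)) = (3037601 + 490361*(1/780940))*(-17/48055 + (-3588 - 6069198)) = (3037601 + 490361/780940)*(-17/48055 - 6072786) = (2372184615301/780940)*(-291827731247/48055) = -692269254382328312010347/37528071700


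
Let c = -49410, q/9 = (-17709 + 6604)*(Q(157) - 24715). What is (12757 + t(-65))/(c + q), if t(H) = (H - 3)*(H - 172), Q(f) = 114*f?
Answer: 28873/681275655 ≈ 4.2381e-5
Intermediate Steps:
t(H) = (-172 + H)*(-3 + H) (t(H) = (-3 + H)*(-172 + H) = (-172 + H)*(-3 + H))
q = 681325065 (q = 9*((-17709 + 6604)*(114*157 - 24715)) = 9*(-11105*(17898 - 24715)) = 9*(-11105*(-6817)) = 9*75702785 = 681325065)
(12757 + t(-65))/(c + q) = (12757 + (516 + (-65)² - 175*(-65)))/(-49410 + 681325065) = (12757 + (516 + 4225 + 11375))/681275655 = (12757 + 16116)*(1/681275655) = 28873*(1/681275655) = 28873/681275655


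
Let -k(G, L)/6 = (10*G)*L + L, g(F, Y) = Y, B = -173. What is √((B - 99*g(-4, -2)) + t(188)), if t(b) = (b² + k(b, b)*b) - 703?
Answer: I*√398857718 ≈ 19971.0*I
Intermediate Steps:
k(G, L) = -6*L - 60*G*L (k(G, L) = -6*((10*G)*L + L) = -6*(10*G*L + L) = -6*(L + 10*G*L) = -6*L - 60*G*L)
t(b) = -703 + b² - 6*b²*(1 + 10*b) (t(b) = (b² + (-6*b*(1 + 10*b))*b) - 703 = (b² - 6*b²*(1 + 10*b)) - 703 = -703 + b² - 6*b²*(1 + 10*b))
√((B - 99*g(-4, -2)) + t(188)) = √((-173 - 99*(-2)) + (-703 - 60*188³ - 5*188²)) = √((-173 + 198) + (-703 - 60*6644672 - 5*35344)) = √(25 + (-703 - 398680320 - 176720)) = √(25 - 398857743) = √(-398857718) = I*√398857718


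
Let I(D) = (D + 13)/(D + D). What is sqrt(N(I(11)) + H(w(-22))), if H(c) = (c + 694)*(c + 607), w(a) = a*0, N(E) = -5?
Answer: 7*sqrt(8597) ≈ 649.04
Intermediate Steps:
I(D) = (13 + D)/(2*D) (I(D) = (13 + D)/((2*D)) = (13 + D)*(1/(2*D)) = (13 + D)/(2*D))
w(a) = 0
H(c) = (607 + c)*(694 + c) (H(c) = (694 + c)*(607 + c) = (607 + c)*(694 + c))
sqrt(N(I(11)) + H(w(-22))) = sqrt(-5 + (421258 + 0**2 + 1301*0)) = sqrt(-5 + (421258 + 0 + 0)) = sqrt(-5 + 421258) = sqrt(421253) = 7*sqrt(8597)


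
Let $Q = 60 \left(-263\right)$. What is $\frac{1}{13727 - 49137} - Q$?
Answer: $\frac{558769799}{35410} \approx 15780.0$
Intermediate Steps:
$Q = -15780$
$\frac{1}{13727 - 49137} - Q = \frac{1}{13727 - 49137} - -15780 = \frac{1}{-35410} + 15780 = - \frac{1}{35410} + 15780 = \frac{558769799}{35410}$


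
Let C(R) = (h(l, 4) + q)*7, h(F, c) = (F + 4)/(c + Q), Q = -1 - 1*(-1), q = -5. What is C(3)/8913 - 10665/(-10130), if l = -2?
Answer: 3157935/3009623 ≈ 1.0493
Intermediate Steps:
Q = 0 (Q = -1 + 1 = 0)
h(F, c) = (4 + F)/c (h(F, c) = (F + 4)/(c + 0) = (4 + F)/c)
C(R) = -63/2 (C(R) = ((4 - 2)/4 - 5)*7 = ((1/4)*2 - 5)*7 = (1/2 - 5)*7 = -9/2*7 = -63/2)
C(3)/8913 - 10665/(-10130) = -63/2/8913 - 10665/(-10130) = -63/2*1/8913 - 10665*(-1/10130) = -21/5942 + 2133/2026 = 3157935/3009623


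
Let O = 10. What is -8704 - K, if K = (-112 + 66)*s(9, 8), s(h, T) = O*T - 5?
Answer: -5254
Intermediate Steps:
s(h, T) = -5 + 10*T (s(h, T) = 10*T - 5 = -5 + 10*T)
K = -3450 (K = (-112 + 66)*(-5 + 10*8) = -46*(-5 + 80) = -46*75 = -3450)
-8704 - K = -8704 - 1*(-3450) = -8704 + 3450 = -5254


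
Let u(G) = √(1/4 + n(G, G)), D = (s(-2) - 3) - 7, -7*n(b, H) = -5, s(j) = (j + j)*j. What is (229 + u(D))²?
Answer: 1468375/28 + 687*√21/7 ≈ 52892.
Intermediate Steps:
s(j) = 2*j² (s(j) = (2*j)*j = 2*j²)
n(b, H) = 5/7 (n(b, H) = -⅐*(-5) = 5/7)
D = -2 (D = (2*(-2)² - 3) - 7 = (2*4 - 3) - 7 = (8 - 3) - 7 = 5 - 7 = -2)
u(G) = 3*√21/14 (u(G) = √(1/4 + 5/7) = √(¼ + 5/7) = √(27/28) = 3*√21/14)
(229 + u(D))² = (229 + 3*√21/14)²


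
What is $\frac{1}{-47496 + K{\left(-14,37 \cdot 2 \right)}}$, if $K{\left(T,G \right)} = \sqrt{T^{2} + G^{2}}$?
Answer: $- \frac{5937}{281983043} - \frac{\sqrt{1418}}{1127932172} \approx -2.1088 \cdot 10^{-5}$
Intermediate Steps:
$K{\left(T,G \right)} = \sqrt{G^{2} + T^{2}}$
$\frac{1}{-47496 + K{\left(-14,37 \cdot 2 \right)}} = \frac{1}{-47496 + \sqrt{\left(37 \cdot 2\right)^{2} + \left(-14\right)^{2}}} = \frac{1}{-47496 + \sqrt{74^{2} + 196}} = \frac{1}{-47496 + \sqrt{5476 + 196}} = \frac{1}{-47496 + \sqrt{5672}} = \frac{1}{-47496 + 2 \sqrt{1418}}$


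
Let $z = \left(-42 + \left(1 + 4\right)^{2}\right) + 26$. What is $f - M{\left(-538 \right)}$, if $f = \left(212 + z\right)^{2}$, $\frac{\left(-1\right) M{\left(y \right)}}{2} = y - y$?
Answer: $48841$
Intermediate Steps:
$M{\left(y \right)} = 0$ ($M{\left(y \right)} = - 2 \left(y - y\right) = \left(-2\right) 0 = 0$)
$z = 9$ ($z = \left(-42 + 5^{2}\right) + 26 = \left(-42 + 25\right) + 26 = -17 + 26 = 9$)
$f = 48841$ ($f = \left(212 + 9\right)^{2} = 221^{2} = 48841$)
$f - M{\left(-538 \right)} = 48841 - 0 = 48841 + 0 = 48841$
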